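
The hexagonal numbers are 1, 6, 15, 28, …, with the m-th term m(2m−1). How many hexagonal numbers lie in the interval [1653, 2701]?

9

The n-th hexagonal number is n(2n−1).
Smallest index with value ≥ 1653: n = 29 (giving 1653).
Largest index with value ≤ 2701: n = 37 (giving 2701).
Indices 29 through 37: 9 terms.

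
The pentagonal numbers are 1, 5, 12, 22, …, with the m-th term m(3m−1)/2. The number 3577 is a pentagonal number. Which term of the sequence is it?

Set n(3n−1)/2 = 3577, giving 3n² − n − 7154 = 0.
So n = (1 + 293) / 6 = 294/6 = 49.

49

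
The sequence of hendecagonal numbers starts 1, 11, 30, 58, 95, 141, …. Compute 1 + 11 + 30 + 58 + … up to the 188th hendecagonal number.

Σ i(9i−7)/2 = (9Σi² − 7Σi) / 2 over i = 1..188.
Σi = 17766 and Σi² = 2232594.
(9·2232594 − 7·17766) / 2 = 19968984/2 = 9984492.

9984492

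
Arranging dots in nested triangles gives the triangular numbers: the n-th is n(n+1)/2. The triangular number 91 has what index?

13

Set n(n+1)/2 = 91, giving n² + n − 182 = 0.
The discriminant is 1 + 8·91 = 729, and √729 = 27.
So n = (-1 + 27) / 2 = 26/2 = 13.
Check: 13·14/2 = 91. ✓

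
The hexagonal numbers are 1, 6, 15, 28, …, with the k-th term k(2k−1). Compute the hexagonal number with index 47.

The 47th hexagonal number is n(2n−1) with n = 47.
47·(2·47 − 1) = 47·93 = 4371.

4371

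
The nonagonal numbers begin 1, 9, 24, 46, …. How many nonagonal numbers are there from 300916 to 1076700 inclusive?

The n-th nonagonal number is n(7n−5)/2.
Smallest index with value ≥ 300916: n = 294 (giving 301791).
Largest index with value ≤ 1076700: n = 555 (giving 1076700).
Indices 294 through 555: 262 terms.

262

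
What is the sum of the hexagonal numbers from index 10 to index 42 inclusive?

Σ i(2i−1) = 2Σi² − Σi over i = 10..42.
Σi = 903 − 45 = 858 and Σi² = 25585 − 285 = 25300.
2·25300 − 1·858 = 49742.

49742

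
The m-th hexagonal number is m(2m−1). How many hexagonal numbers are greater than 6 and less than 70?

4

The n-th hexagonal number is n(2n−1).
Smallest index with value > 6: n = 3 (giving 15).
Largest index with value < 70: n = 6 (giving 66).
Indices 3 through 6: 4 terms.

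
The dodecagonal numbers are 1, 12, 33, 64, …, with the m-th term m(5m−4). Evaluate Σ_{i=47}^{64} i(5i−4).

275649

Σ i(5i−4) = 5Σi² − 4Σi over i = 47..64.
Σi = 2080 − 1081 = 999 and Σi² = 89440 − 33511 = 55929.
5·55929 − 4·999 = 275649.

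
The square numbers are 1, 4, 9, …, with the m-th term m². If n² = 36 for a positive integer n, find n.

6

We need n² = 36, so n = √36 = 6.
Check: 6² = 36. ✓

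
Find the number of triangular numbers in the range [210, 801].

20

The n-th triangular number is n(n+1)/2.
Smallest index with value ≥ 210: n = 20 (giving 210).
Largest index with value ≤ 801: n = 39 (giving 780).
Indices 20 through 39: 20 terms.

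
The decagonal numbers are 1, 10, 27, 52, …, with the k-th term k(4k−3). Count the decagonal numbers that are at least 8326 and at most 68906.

86

The n-th decagonal number is n(4n−3).
Smallest index with value ≥ 8326: n = 46 (giving 8326).
Largest index with value ≤ 68906: n = 131 (giving 68251).
Indices 46 through 131: 86 terms.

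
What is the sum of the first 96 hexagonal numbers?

Σ i(2i−1) = 2Σi² − Σi over i = 1..96.
Σi = 4656 and Σi² = 299536.
2·299536 − 1·4656 = 594416.

594416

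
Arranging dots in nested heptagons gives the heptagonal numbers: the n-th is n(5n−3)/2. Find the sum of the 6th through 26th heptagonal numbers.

Σ i(5i−3)/2 = (5Σi² − 3Σi) / 2 over i = 6..26.
Σi = 351 − 15 = 336 and Σi² = 6201 − 55 = 6146.
(5·6146 − 3·336) / 2 = 29722/2 = 14861.

14861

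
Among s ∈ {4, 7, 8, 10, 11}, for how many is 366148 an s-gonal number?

1

s = 4: P(4, 605) = 366025 and P(4, 606) = 367236; 366148 is not s-gonal.
s = 7: P(7, 383) = 366148. ✓
s = 8: P(8, 349) = 364705 and P(8, 350) = 366800; 366148 is not s-gonal.
s = 10: P(10, 302) = 363910 and P(10, 303) = 366327; 366148 is not s-gonal.
s = 11: P(11, 285) = 364515 and P(11, 286) = 367081; 366148 is not s-gonal.
Hits: s ∈ {7} → 1.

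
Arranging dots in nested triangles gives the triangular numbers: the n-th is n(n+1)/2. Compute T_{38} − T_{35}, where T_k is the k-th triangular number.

111

38·39/2 = 741 and 35·36/2 = 630.
Difference: 741 − 630 = 111.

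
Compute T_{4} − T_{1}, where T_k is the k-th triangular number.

9

4·5/2 = 10 and 1·2/2 = 1.
Difference: 10 − 1 = 9.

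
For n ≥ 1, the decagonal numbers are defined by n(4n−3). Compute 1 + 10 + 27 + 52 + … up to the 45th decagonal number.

Σ i(4i−3) = 4Σi² − 3Σi over i = 1..45.
Σi = 1035 and Σi² = 31395.
4·31395 − 3·1035 = 122475.

122475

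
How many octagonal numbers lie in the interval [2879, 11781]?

32

The n-th octagonal number is n(3n−2).
Smallest index with value ≥ 2879: n = 32 (giving 3008).
Largest index with value ≤ 11781: n = 63 (giving 11781).
Indices 32 through 63: 32 terms.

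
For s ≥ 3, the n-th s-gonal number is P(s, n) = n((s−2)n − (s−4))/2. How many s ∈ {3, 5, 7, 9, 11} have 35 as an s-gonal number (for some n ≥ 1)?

s = 3: P(3, 7) = 28 and P(3, 8) = 36; 35 is not s-gonal.
s = 5: P(5, 5) = 35. ✓
s = 7: P(7, 4) = 34 and P(7, 5) = 55; 35 is not s-gonal.
s = 9: P(9, 3) = 24 and P(9, 4) = 46; 35 is not s-gonal.
s = 11: P(11, 3) = 30 and P(11, 4) = 58; 35 is not s-gonal.
Hits: s ∈ {5} → 1.

1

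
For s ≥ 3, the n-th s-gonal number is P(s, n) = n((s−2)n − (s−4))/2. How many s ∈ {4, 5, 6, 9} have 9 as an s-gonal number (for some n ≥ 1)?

2

s = 4: P(4, 3) = 9. ✓
s = 5: P(5, 2) = 5 and P(5, 3) = 12; 9 is not s-gonal.
s = 6: P(6, 2) = 6 and P(6, 3) = 15; 9 is not s-gonal.
s = 9: P(9, 2) = 9. ✓
Hits: s ∈ {4, 9} → 2.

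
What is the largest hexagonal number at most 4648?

Solve n(2n−1) ≤ 4648 for integer n.
n = 48 gives 4560 ≤ 4648, while n = 49 gives 4753 > 4648; so the answer is 4560.

4560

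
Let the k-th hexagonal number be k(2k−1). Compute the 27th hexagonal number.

The 27th hexagonal number is n(2n−1) with n = 27.
27·(2·27 − 1) = 27·53 = 1431.

1431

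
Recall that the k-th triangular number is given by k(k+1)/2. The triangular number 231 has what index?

21

Set n(n+1)/2 = 231, giving n² + n − 462 = 0.
The discriminant is 1 + 8·231 = 1849, and √1849 = 43.
So n = (-1 + 43) / 2 = 42/2 = 21.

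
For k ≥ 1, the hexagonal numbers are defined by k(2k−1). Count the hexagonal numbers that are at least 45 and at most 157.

The n-th hexagonal number is n(2n−1).
Smallest index with value ≥ 45: n = 5 (giving 45).
Largest index with value ≤ 157: n = 9 (giving 153).
Indices 5 through 9: 5 terms.

5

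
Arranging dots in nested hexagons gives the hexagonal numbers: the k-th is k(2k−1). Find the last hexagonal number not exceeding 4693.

Solve n(2n−1) ≤ 4693 for integer n.
n = 48 gives 4560 ≤ 4693, while n = 49 gives 4753 > 4693; so the answer is 4560.

4560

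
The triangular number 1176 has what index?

48

Set n(n+1)/2 = 1176, giving n² + n − 2352 = 0.
The discriminant is 1 + 8·1176 = 9409, and √9409 = 97.
So n = (-1 + 97) / 2 = 96/2 = 48.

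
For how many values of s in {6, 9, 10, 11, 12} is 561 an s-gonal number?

2

s = 6: P(6, 17) = 561. ✓
s = 9: P(9, 13) = 559 and P(9, 14) = 651; 561 is not s-gonal.
s = 10: P(10, 12) = 540 and P(10, 13) = 637; 561 is not s-gonal.
s = 11: P(11, 11) = 506 and P(11, 12) = 606; 561 is not s-gonal.
s = 12: P(12, 11) = 561. ✓
Hits: s ∈ {6, 12} → 2.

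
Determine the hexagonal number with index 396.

313236

The 396th hexagonal number is n(2n−1) with n = 396.
396·(2·396 − 1) = 396·791 = 313236.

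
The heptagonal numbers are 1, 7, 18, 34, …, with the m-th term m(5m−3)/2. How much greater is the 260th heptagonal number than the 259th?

1296

Consecutive heptagonal numbers differ by 5n − 4: here 5·260 − 4 = 1296.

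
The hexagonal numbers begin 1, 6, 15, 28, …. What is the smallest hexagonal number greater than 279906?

280875

Solve n(2n−1) > 279906 for integer n.
The largest n with value ≤ 279906 is 374 (since 279378 ≤ 279906 < 280875), so the first above is n = 375, value 280875.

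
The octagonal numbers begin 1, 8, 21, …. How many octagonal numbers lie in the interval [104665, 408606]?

The n-th octagonal number is n(3n−2).
Smallest index with value ≥ 104665: n = 188 (giving 105656).
Largest index with value ≤ 408606: n = 369 (giving 407745).
Indices 188 through 369: 182 terms.

182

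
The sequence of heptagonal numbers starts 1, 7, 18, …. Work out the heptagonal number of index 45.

45·(5·45 − 3)/2 = 45·222/2 = 45·111 = 4995.

4995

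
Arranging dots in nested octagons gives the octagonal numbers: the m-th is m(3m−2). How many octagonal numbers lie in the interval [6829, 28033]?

49

The n-th octagonal number is n(3n−2).
Smallest index with value ≥ 6829: n = 49 (giving 7105).
Largest index with value ≤ 28033: n = 97 (giving 28033).
Indices 49 through 97: 49 terms.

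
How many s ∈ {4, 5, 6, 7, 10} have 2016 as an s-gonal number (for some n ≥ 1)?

1

s = 4: P(4, 44) = 1936 and P(4, 45) = 2025; 2016 is not s-gonal.
s = 5: P(5, 36) = 1926 and P(5, 37) = 2035; 2016 is not s-gonal.
s = 6: P(6, 32) = 2016. ✓
s = 7: P(7, 28) = 1918 and P(7, 29) = 2059; 2016 is not s-gonal.
s = 10: P(10, 22) = 1870 and P(10, 23) = 2047; 2016 is not s-gonal.
Hits: s ∈ {6} → 1.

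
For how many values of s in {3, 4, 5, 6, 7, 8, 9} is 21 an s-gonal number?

s = 3: P(3, 6) = 21. ✓
s = 4: P(4, 4) = 16 and P(4, 5) = 25; 21 is not s-gonal.
s = 5: P(5, 3) = 12 and P(5, 4) = 22; 21 is not s-gonal.
s = 6: P(6, 3) = 15 and P(6, 4) = 28; 21 is not s-gonal.
s = 7: P(7, 3) = 18 and P(7, 4) = 34; 21 is not s-gonal.
s = 8: P(8, 3) = 21. ✓
s = 9: P(9, 2) = 9 and P(9, 3) = 24; 21 is not s-gonal.
Hits: s ∈ {3, 8} → 2.

2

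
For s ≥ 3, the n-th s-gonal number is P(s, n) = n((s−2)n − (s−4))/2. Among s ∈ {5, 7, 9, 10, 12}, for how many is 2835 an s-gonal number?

s = 5: P(5, 43) = 2752 and P(5, 44) = 2882; 2835 is not s-gonal.
s = 7: P(7, 33) = 2673 and P(7, 34) = 2839; 2835 is not s-gonal.
s = 9: P(9, 28) = 2674 and P(9, 29) = 2871; 2835 is not s-gonal.
s = 10: P(10, 27) = 2835. ✓
s = 12: P(12, 24) = 2784 and P(12, 25) = 3025; 2835 is not s-gonal.
Hits: s ∈ {10} → 1.

1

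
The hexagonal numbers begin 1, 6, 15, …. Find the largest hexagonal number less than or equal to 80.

66

Solve n(2n−1) ≤ 80 for integer n.
n = 6 gives 66 ≤ 80, while n = 7 gives 91 > 80; so the answer is 66.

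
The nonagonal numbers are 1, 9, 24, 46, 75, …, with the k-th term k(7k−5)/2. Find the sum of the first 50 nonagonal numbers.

147050

Σ i(7i−5)/2 = (7Σi² − 5Σi) / 2 over i = 1..50.
Σi = 1275 and Σi² = 42925.
(7·42925 − 5·1275) / 2 = 294100/2 = 147050.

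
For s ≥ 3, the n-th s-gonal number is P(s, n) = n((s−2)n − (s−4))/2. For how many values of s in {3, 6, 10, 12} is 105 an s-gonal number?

2

s = 3: P(3, 14) = 105. ✓
s = 6: P(6, 7) = 91 and P(6, 8) = 120; 105 is not s-gonal.
s = 10: P(10, 5) = 85 and P(10, 6) = 126; 105 is not s-gonal.
s = 12: P(12, 5) = 105. ✓
Hits: s ∈ {3, 12} → 2.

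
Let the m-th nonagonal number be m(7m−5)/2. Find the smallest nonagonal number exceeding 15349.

Solve n(7n−5)/2 > 15349 for integer n.
The largest n with value ≤ 15349 is 66 (since 15081 ≤ 15349 < 15544), so the first above is n = 67, value 15544.

15544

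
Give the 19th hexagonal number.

The 19th hexagonal number is n(2n−1) with n = 19.
19·(2·19 − 1) = 19·37 = 703.

703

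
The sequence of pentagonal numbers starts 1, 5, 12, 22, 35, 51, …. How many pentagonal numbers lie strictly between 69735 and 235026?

The n-th pentagonal number is n(3n−1)/2.
Smallest index with value > 69735: n = 216 (giving 69876).
Largest index with value < 235026: n = 395 (giving 233840).
Indices 216 through 395: 180 terms.

180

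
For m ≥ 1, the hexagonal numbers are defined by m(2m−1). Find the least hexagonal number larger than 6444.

Solve n(2n−1) > 6444 for integer n.
The largest n with value ≤ 6444 is 57 (since 6441 ≤ 6444 < 6670), so the first above is n = 58, value 6670.

6670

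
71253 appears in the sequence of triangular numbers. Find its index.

Set n(n+1)/2 = 71253, giving n² + n − 142506 = 0.
So n = (-1 + 755) / 2 = 754/2 = 377.

377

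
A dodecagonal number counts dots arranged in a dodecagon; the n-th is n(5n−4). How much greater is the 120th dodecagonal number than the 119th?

1191

Consecutive dodecagonal numbers differ by 10n − 9: here 10·120 − 9 = 1191.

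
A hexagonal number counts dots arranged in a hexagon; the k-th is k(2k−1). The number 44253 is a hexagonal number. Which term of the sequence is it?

149

Set n(2n−1) = 44253, giving 2n² − n − 44253 = 0.
So n = (1 + 595) / 4 = 596/4 = 149.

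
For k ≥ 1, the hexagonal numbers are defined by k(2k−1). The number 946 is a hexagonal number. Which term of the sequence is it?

22

Set n(2n−1) = 946, giving 2n² − n − 946 = 0.
The discriminant is 1 + 8·946 = 7569, and √7569 = 87.
So n = (1 + 87) / 4 = 88/4 = 22.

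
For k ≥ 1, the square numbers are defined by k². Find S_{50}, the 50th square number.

2500

The 50th square number is n² with n = 50.
50² = 2500.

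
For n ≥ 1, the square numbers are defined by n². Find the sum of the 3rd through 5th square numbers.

Σ_{i=3}^{5} i² = 55 − 5 = 50.

50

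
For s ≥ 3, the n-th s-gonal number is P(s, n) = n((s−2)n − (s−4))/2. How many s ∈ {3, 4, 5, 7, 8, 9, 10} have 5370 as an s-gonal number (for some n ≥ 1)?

1

s = 3: P(3, 103) = 5356 and P(3, 104) = 5460; 5370 is not s-gonal.
s = 4: P(4, 73) = 5329 and P(4, 74) = 5476; 5370 is not s-gonal.
s = 5: P(5, 60) = 5370. ✓
s = 7: P(7, 46) = 5221 and P(7, 47) = 5452; 5370 is not s-gonal.
s = 8: P(8, 42) = 5208 and P(8, 43) = 5461; 5370 is not s-gonal.
s = 9: P(9, 39) = 5226 and P(9, 40) = 5500; 5370 is not s-gonal.
s = 10: P(10, 37) = 5365 and P(10, 38) = 5662; 5370 is not s-gonal.
Hits: s ∈ {5} → 1.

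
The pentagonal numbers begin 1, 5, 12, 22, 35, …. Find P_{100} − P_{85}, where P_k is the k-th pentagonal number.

4155

100·(3·100 − 1)/2 = 14950 and 85·(3·85 − 1)/2 = 10795.
Difference: 14950 − 10795 = 4155.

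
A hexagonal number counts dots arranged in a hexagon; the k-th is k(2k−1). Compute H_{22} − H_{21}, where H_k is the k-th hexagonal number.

Consecutive hexagonal numbers differ by 4n − 3: here 4·22 − 3 = 85.

85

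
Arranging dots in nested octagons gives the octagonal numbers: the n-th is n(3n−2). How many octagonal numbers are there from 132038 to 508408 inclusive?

The n-th octagonal number is n(3n−2).
Smallest index with value ≥ 132038: n = 211 (giving 133141).
Largest index with value ≤ 508408: n = 412 (giving 508408).
Indices 211 through 412: 202 terms.

202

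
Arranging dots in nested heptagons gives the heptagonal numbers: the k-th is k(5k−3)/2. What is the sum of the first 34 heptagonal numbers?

Σ i(5i−3)/2 = (5Σi² − 3Σi) / 2 over i = 1..34.
Σi = 595 and Σi² = 13685.
(5·13685 − 3·595) / 2 = 66640/2 = 33320.

33320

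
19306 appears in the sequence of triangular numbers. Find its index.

196

Set n(n+1)/2 = 19306, giving n² + n − 38612 = 0.
The discriminant is 1 + 8·19306 = 154449, and √154449 = 393.
So n = (-1 + 393) / 2 = 392/2 = 196.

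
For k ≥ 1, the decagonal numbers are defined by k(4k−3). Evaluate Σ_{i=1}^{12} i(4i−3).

Σ i(4i−3) = 4Σi² − 3Σi over i = 1..12.
Σi = 78 and Σi² = 650.
4·650 − 3·78 = 2366.

2366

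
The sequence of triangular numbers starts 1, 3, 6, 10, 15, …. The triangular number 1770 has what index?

Set n(n+1)/2 = 1770, giving n² + n − 3540 = 0.
So n = (-1 + 119) / 2 = 118/2 = 59.
Check: 59·60/2 = 1770. ✓

59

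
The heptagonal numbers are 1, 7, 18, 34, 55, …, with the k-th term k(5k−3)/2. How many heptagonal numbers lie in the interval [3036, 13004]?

The n-th heptagonal number is n(5n−3)/2.
Smallest index with value ≥ 3036: n = 36 (giving 3186).
Largest index with value ≤ 13004: n = 72 (giving 12852).
Indices 36 through 72: 37 terms.

37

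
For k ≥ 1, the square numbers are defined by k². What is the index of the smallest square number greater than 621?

Solve n² > 621 for integer n.
The largest n with value ≤ 621 is 24 (since 576 ≤ 621 < 625), so the first above is n = 25, value 625.

25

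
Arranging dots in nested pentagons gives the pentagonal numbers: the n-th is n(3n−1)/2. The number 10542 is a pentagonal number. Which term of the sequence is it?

84

Set n(3n−1)/2 = 10542, giving 3n² − n − 21084 = 0.
The discriminant is 1 + 24·10542 = 253009, and √253009 = 503.
So n = (1 + 503) / 6 = 504/6 = 84.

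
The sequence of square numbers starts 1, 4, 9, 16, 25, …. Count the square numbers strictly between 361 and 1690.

The n-th square number is n².
Smallest index with value > 361: n = 20 (giving 400).
Largest index with value < 1690: n = 41 (giving 1681).
Indices 20 through 41: 22 terms.

22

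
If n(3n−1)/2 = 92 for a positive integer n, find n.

Set n(3n−1)/2 = 92, giving 3n² − n − 184 = 0.
So n = (1 + 47) / 6 = 48/6 = 8.
Check: 8·(3·8 − 1)/2 = 92. ✓

8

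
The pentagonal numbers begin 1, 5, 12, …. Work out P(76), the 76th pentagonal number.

8626

The 76th pentagonal number is n(3n−1)/2 with n = 76.
76·(3·76 − 1)/2 = 76·227/2 = 8626.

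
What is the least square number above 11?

16

Solve n² > 11 for integer n.
The largest n with value ≤ 11 is 3 (since 9 ≤ 11 < 16), so the first above is n = 4, value 16.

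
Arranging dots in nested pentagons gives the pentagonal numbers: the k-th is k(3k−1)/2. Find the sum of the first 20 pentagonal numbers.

Σ i(3i−1)/2 = (3Σi² − Σi) / 2 over i = 1..20.
Σi = 210 and Σi² = 2870.
(3·2870 − 1·210) / 2 = 8400/2 = 4200.

4200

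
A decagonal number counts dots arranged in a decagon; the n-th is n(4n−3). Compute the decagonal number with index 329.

431977

The 329th decagonal number is n(4n−3) with n = 329.
329·(4·329 − 3) = 329·1313 = 431977.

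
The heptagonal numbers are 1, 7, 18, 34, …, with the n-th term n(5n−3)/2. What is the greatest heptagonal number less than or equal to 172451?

Solve n(5n−3)/2 ≤ 172451 for integer n.
n = 262 gives 171217 ≤ 172451, while n = 263 gives 172528 > 172451; so the answer is 171217.

171217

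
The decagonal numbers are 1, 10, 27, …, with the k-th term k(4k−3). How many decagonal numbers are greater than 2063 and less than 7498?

20

The n-th decagonal number is n(4n−3).
Smallest index with value > 2063: n = 24 (giving 2232).
Largest index with value < 7498: n = 43 (giving 7267).
Indices 24 through 43: 20 terms.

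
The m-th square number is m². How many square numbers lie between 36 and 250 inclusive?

10

The n-th square number is n².
Smallest index with value ≥ 36: n = 6 (giving 36).
Largest index with value ≤ 250: n = 15 (giving 225).
Indices 6 through 15: 10 terms.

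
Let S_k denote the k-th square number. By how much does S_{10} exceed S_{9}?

n² − (n−1)² = 2n − 1, so 10² − 9² = 2·10 − 1 = 19.

19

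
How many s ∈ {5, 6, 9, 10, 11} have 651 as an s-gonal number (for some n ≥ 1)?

2

s = 5: P(5, 21) = 651. ✓
s = 6: P(6, 18) = 630 and P(6, 19) = 703; 651 is not s-gonal.
s = 9: P(9, 14) = 651. ✓
s = 10: P(10, 13) = 637 and P(10, 14) = 742; 651 is not s-gonal.
s = 11: P(11, 12) = 606 and P(11, 13) = 715; 651 is not s-gonal.
Hits: s ∈ {5, 9} → 2.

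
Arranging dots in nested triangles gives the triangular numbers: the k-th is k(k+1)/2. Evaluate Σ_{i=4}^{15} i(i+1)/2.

670

Σ i(i+1)/2 = (Σi² + Σi) / 2 over i = 4..15.
Σi = 120 − 6 = 114 and Σi² = 1240 − 14 = 1226.
(1·1226 + 1·114) / 2 = 1340/2 = 670.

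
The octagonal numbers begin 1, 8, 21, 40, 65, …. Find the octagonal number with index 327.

320133

The 327th octagonal number is n(3n−2) with n = 327.
327·(3·327 − 2) = 327·979 = 320133.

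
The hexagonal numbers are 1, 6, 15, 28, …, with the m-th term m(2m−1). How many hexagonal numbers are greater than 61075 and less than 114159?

The n-th hexagonal number is n(2n−1).
Smallest index with value > 61075: n = 176 (giving 61776).
Largest index with value < 114159: n = 239 (giving 114003).
Indices 176 through 239: 64 terms.

64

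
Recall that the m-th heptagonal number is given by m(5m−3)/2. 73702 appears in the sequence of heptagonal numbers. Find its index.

172

Set n(5n−3)/2 = 73702, giving 5n² − 3n − 147404 = 0.
The discriminant is 9 + 40·73702 = 2948089, and √2948089 = 1717.
So n = (3 + 1717) / 10 = 1720/10 = 172.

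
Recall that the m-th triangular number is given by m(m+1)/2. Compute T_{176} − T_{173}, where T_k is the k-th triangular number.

176·177/2 = 15576 and 173·174/2 = 15051.
Difference: 15576 − 15051 = 525.

525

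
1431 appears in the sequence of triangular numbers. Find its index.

Set n(n+1)/2 = 1431, giving n² + n − 2862 = 0.
The discriminant is 1 + 8·1431 = 11449, and √11449 = 107.
So n = (-1 + 107) / 2 = 106/2 = 53.

53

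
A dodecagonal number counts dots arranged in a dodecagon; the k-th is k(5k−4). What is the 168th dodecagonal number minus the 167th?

Consecutive dodecagonal numbers differ by 10n − 9: here 10·168 − 9 = 1671.

1671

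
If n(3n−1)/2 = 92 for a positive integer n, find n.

8

Set n(3n−1)/2 = 92, giving 3n² − n − 184 = 0.
The discriminant is 1 + 24·92 = 2209, and √2209 = 47.
So n = (1 + 47) / 6 = 48/6 = 8.
Check: 8·(3·8 − 1)/2 = 92. ✓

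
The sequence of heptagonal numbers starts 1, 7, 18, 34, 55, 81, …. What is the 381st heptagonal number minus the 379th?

3797

381·(5·381 − 3)/2 = 362331 and 379·(5·379 − 3)/2 = 358534.
Difference: 362331 − 358534 = 3797.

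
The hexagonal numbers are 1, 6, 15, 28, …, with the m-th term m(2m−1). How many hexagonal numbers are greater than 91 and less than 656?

11

The n-th hexagonal number is n(2n−1).
Smallest index with value > 91: n = 8 (giving 120).
Largest index with value < 656: n = 18 (giving 630).
Indices 8 through 18: 11 terms.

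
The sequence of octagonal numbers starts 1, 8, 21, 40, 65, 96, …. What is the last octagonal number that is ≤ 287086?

Solve n(3n−2) ≤ 287086 for integer n.
n = 309 gives 285825 ≤ 287086, while n = 310 gives 287680 > 287086; so the answer is 285825.

285825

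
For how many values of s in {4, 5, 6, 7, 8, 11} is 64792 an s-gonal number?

s = 4: P(4, 254) = 64516 and P(4, 255) = 65025; 64792 is not s-gonal.
s = 5: P(5, 208) = 64792. ✓
s = 6: P(6, 180) = 64620 and P(6, 181) = 65341; 64792 is not s-gonal.
s = 7: P(7, 161) = 64561 and P(7, 162) = 65367; 64792 is not s-gonal.
s = 8: P(8, 147) = 64533 and P(8, 148) = 65416; 64792 is not s-gonal.
s = 11: P(11, 120) = 64380 and P(11, 121) = 65461; 64792 is not s-gonal.
Hits: s ∈ {5} → 1.

1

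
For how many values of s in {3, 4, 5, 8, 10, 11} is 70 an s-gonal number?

s = 3: P(3, 11) = 66 and P(3, 12) = 78; 70 is not s-gonal.
s = 4: P(4, 8) = 64 and P(4, 9) = 81; 70 is not s-gonal.
s = 5: P(5, 7) = 70. ✓
s = 8: P(8, 5) = 65 and P(8, 6) = 96; 70 is not s-gonal.
s = 10: P(10, 4) = 52 and P(10, 5) = 85; 70 is not s-gonal.
s = 11: P(11, 4) = 58 and P(11, 5) = 95; 70 is not s-gonal.
Hits: s ∈ {5} → 1.

1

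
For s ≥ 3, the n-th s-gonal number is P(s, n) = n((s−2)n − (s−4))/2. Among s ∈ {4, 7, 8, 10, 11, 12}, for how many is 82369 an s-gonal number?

1

s = 4: P(4, 287) = 82369. ✓
s = 7: P(7, 181) = 81631 and P(7, 182) = 82537; 82369 is not s-gonal.
s = 8: P(8, 166) = 82336 and P(8, 167) = 83333; 82369 is not s-gonal.
s = 10: P(10, 143) = 81367 and P(10, 144) = 82512; 82369 is not s-gonal.
s = 11: P(11, 135) = 81540 and P(11, 136) = 82756; 82369 is not s-gonal.
s = 12: P(12, 128) = 81408 and P(12, 129) = 82689; 82369 is not s-gonal.
Hits: s ∈ {4} → 1.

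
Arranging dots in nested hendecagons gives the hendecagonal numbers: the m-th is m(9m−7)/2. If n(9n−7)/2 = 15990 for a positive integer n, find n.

Set n(9n−7)/2 = 15990, giving 9n² − 7n − 31980 = 0.
The discriminant is 49 + 72·15990 = 1151329, and √1151329 = 1073.
So n = (7 + 1073) / 18 = 1080/18 = 60.
Check: 60·(9·60 − 7)/2 = 15990. ✓

60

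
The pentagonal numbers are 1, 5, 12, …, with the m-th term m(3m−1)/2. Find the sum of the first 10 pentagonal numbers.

550

Σ i(3i−1)/2 = (3Σi² − Σi) / 2 over i = 1..10.
Σi = 55 and Σi² = 385.
(3·385 − 1·55) / 2 = 1100/2 = 550.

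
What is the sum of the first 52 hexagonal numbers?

95082

Σ i(2i−1) = 2Σi² − Σi over i = 1..52.
Σi = 1378 and Σi² = 48230.
2·48230 − 1·1378 = 95082.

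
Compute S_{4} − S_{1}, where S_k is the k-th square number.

4² = 16 and 1² = 1.
Difference: 16 − 1 = 15.

15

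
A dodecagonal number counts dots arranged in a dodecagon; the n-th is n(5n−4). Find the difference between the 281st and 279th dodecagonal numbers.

281·(5·281 − 4) = 393681 and 279·(5·279 − 4) = 388089.
Difference: 393681 − 388089 = 5592.

5592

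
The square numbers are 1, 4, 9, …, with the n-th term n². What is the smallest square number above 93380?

Solve n² > 93380 for integer n.
The largest n with value ≤ 93380 is 305 (since 93025 ≤ 93380 < 93636), so the first above is n = 306, value 93636.

93636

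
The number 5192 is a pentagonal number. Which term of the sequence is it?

Set n(3n−1)/2 = 5192, giving 3n² − n − 10384 = 0.
The discriminant is 1 + 24·5192 = 124609, and √124609 = 353.
So n = (1 + 353) / 6 = 354/6 = 59.
Check: 59·(3·59 − 1)/2 = 5192. ✓

59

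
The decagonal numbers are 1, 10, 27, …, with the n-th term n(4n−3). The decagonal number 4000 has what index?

Set n(4n−3) = 4000, giving 4n² − 3n − 4000 = 0.
The discriminant is 9 + 16·4000 = 64009, and √64009 = 253.
So n = (3 + 253) / 8 = 256/8 = 32.
Check: 32·(4·32 − 3) = 4000. ✓

32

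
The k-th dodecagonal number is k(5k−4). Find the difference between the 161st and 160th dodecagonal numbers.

Consecutive dodecagonal numbers differ by 10n − 9: here 10·161 − 9 = 1601.

1601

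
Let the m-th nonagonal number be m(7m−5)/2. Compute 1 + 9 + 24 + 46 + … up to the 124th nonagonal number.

Σ i(7i−5)/2 = (7Σi² − 5Σi) / 2 over i = 1..124.
Σi = 7750 and Σi² = 643250.
(7·643250 − 5·7750) / 2 = 4464000/2 = 2232000.

2232000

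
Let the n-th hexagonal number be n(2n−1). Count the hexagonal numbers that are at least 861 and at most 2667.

The n-th hexagonal number is n(2n−1).
Smallest index with value ≥ 861: n = 21 (giving 861).
Largest index with value ≤ 2667: n = 36 (giving 2556).
Indices 21 through 36: 16 terms.

16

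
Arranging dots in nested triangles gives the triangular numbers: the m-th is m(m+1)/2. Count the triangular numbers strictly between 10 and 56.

6

The n-th triangular number is n(n+1)/2.
Smallest index with value > 10: n = 5 (giving 15).
Largest index with value < 56: n = 10 (giving 55).
Indices 5 through 10: 6 terms.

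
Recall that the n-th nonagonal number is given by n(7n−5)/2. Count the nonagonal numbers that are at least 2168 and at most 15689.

42

The n-th nonagonal number is n(7n−5)/2.
Smallest index with value ≥ 2168: n = 26 (giving 2301).
Largest index with value ≤ 15689: n = 67 (giving 15544).
Indices 26 through 67: 42 terms.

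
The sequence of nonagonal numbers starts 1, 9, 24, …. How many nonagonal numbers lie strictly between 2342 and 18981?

47

The n-th nonagonal number is n(7n−5)/2.
Smallest index with value > 2342: n = 27 (giving 2484).
Largest index with value < 18981: n = 73 (giving 18469).
Indices 27 through 73: 47 terms.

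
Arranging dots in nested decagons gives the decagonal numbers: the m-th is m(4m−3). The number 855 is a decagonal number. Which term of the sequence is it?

15

Set n(4n−3) = 855, giving 4n² − 3n − 855 = 0.
So n = (3 + 117) / 8 = 120/8 = 15.
Check: 15·(4·15 − 3) = 855. ✓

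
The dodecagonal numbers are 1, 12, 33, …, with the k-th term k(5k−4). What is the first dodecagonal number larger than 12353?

Solve n(5n−4) > 12353 for integer n.
The largest n with value ≤ 12353 is 50 (since 12300 ≤ 12353 < 12801), so the first above is n = 51, value 12801.

12801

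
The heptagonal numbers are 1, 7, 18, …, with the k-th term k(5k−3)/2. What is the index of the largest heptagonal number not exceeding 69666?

167

Solve n(5n−3)/2 ≤ 69666 for integer n.
n = 167 gives 69472 ≤ 69666, while n = 168 gives 70308 > 69666; so the answer is index 167.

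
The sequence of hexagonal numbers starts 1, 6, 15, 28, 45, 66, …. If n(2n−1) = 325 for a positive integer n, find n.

13

Set n(2n−1) = 325, giving 2n² − n − 325 = 0.
The discriminant is 1 + 8·325 = 2601, and √2601 = 51.
So n = (1 + 51) / 4 = 52/4 = 13.
Check: 13·(2·13 − 1) = 325. ✓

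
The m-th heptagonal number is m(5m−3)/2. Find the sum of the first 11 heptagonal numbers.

Σ i(5i−3)/2 = (5Σi² − 3Σi) / 2 over i = 1..11.
Σi = 66 and Σi² = 506.
(5·506 − 3·66) / 2 = 2332/2 = 1166.

1166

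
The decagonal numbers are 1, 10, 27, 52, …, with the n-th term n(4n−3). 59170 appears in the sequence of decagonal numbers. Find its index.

122

Set n(4n−3) = 59170, giving 4n² − 3n − 59170 = 0.
So n = (3 + 973) / 8 = 976/8 = 122.
Check: 122·(4·122 − 3) = 59170. ✓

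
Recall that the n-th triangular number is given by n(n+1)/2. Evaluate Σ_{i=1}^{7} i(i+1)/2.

Σ i(i+1)/2 = (Σi² + Σi) / 2 over i = 1..7.
Σi = 28 and Σi² = 140.
(1·140 + 1·28) / 2 = 168/2 = 84.

84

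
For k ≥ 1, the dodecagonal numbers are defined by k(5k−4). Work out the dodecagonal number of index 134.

134·(5·134 − 4) = 134·666 = 89244.

89244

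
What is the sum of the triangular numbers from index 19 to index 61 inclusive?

Σ i(i+1)/2 = (Σi² + Σi) / 2 over i = 19..61.
Σi = 1891 − 171 = 1720 and Σi² = 77531 − 2109 = 75422.
(1·75422 + 1·1720) / 2 = 77142/2 = 38571.

38571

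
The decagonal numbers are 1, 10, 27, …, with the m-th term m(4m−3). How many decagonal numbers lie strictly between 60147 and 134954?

61

The n-th decagonal number is n(4n−3).
Smallest index with value > 60147: n = 124 (giving 61132).
Largest index with value < 134954: n = 184 (giving 134872).
Indices 124 through 184: 61 terms.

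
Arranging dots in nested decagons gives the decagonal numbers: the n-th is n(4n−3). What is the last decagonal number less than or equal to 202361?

201825

Solve n(4n−3) ≤ 202361 for integer n.
n = 225 gives 201825 ≤ 202361, while n = 226 gives 203626 > 202361; so the answer is 201825.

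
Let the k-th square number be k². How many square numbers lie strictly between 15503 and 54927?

The n-th square number is n².
Smallest index with value > 15503: n = 125 (giving 15625).
Largest index with value < 54927: n = 234 (giving 54756).
Indices 125 through 234: 110 terms.

110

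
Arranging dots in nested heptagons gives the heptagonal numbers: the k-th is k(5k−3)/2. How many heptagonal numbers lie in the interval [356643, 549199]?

The n-th heptagonal number is n(5n−3)/2.
Smallest index with value ≥ 356643: n = 378 (giving 356643).
Largest index with value ≤ 549199: n = 469 (giving 549199).
Indices 378 through 469: 92 terms.

92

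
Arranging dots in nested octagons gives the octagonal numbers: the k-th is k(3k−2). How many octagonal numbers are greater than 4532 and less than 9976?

18

The n-th octagonal number is n(3n−2).
Smallest index with value > 4532: n = 40 (giving 4720).
Largest index with value < 9976: n = 57 (giving 9633).
Indices 40 through 57: 18 terms.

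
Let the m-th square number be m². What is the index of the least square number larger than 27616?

167

Solve n² > 27616 for integer n.
The largest n with value ≤ 27616 is 166 (since 27556 ≤ 27616 < 27889), so the first above is n = 167, value 27889.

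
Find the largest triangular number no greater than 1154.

1128

Solve n(n+1)/2 ≤ 1154 for integer n.
n = 47 gives 1128 ≤ 1154, while n = 48 gives 1176 > 1154; so the answer is 1128.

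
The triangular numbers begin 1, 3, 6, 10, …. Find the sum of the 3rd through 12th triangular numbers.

360

Σ i(i+1)/2 = (Σi² + Σi) / 2 over i = 3..12.
Σi = 78 − 3 = 75 and Σi² = 650 − 5 = 645.
(1·645 + 1·75) / 2 = 720/2 = 360.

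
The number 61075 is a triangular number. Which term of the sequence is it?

Set n(n+1)/2 = 61075, giving n² + n − 122150 = 0.
So n = (-1 + 699) / 2 = 698/2 = 349.

349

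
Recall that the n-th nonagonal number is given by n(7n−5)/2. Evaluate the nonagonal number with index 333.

387279

333·(7·333 − 5)/2 = 333·2326/2 = 333·1163 = 387279.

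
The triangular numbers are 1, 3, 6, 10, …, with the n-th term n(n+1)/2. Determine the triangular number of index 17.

17·18/2 = 306/2 = 153.

153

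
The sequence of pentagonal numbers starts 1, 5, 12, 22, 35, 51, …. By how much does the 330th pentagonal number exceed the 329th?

Consecutive pentagonal numbers differ by 3n − 2: here 3·330 − 2 = 988.

988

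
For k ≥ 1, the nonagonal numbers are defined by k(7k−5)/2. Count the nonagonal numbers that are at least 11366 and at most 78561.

93

The n-th nonagonal number is n(7n−5)/2.
Smallest index with value ≥ 11366: n = 58 (giving 11629).
Largest index with value ≤ 78561: n = 150 (giving 78375).
Indices 58 through 150: 93 terms.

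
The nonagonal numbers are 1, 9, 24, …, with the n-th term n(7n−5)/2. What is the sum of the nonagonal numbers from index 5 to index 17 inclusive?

5785

Σ i(7i−5)/2 = (7Σi² − 5Σi) / 2 over i = 5..17.
Σi = 153 − 10 = 143 and Σi² = 1785 − 30 = 1755.
(7·1755 − 5·143) / 2 = 11570/2 = 5785.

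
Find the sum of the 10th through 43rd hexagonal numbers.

53397

Σ i(2i−1) = 2Σi² − Σi over i = 10..43.
Σi = 946 − 45 = 901 and Σi² = 27434 − 285 = 27149.
2·27149 − 1·901 = 53397.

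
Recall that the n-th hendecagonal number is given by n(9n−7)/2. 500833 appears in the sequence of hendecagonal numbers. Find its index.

334

Set n(9n−7)/2 = 500833, giving 9n² − 7n − 1001666 = 0.
So n = (7 + 6005) / 18 = 6012/18 = 334.
Check: 334·(9·334 − 7)/2 = 500833. ✓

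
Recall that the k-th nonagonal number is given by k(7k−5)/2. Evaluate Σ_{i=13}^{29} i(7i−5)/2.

26775

Σ i(7i−5)/2 = (7Σi² − 5Σi) / 2 over i = 13..29.
Σi = 435 − 78 = 357 and Σi² = 8555 − 650 = 7905.
(7·7905 − 5·357) / 2 = 53550/2 = 26775.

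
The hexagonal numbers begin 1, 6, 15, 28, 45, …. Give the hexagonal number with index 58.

The 58th hexagonal number is n(2n−1) with n = 58.
58·(2·58 − 1) = 58·115 = 6670.

6670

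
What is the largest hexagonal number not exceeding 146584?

Solve n(2n−1) ≤ 146584 for integer n.
n = 270 gives 145530 ≤ 146584, while n = 271 gives 146611 > 146584; so the answer is 145530.

145530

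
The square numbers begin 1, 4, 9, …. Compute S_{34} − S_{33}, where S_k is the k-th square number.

67

n² − (n−1)² = 2n − 1, so 34² − 33² = 2·34 − 1 = 67.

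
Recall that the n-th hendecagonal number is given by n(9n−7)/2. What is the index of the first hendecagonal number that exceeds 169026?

195

Solve n(9n−7)/2 > 169026 for integer n.
The largest n with value ≤ 169026 is 194 (since 168683 ≤ 169026 < 170430), so the first above is n = 195, value 170430.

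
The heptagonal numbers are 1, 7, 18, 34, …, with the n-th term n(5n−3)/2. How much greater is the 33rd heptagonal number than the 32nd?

Consecutive heptagonal numbers differ by 5n − 4: here 5·33 − 4 = 161.

161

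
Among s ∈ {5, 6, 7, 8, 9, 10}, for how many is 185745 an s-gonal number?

s = 5: P(5, 352) = 185680 and P(5, 353) = 186737; 185745 is not s-gonal.
s = 6: P(6, 305) = 185745. ✓
s = 7: P(7, 272) = 184552 and P(7, 273) = 185913; 185745 is not s-gonal.
s = 8: P(8, 249) = 185505 and P(8, 250) = 187000; 185745 is not s-gonal.
s = 9: P(9, 230) = 184575 and P(9, 231) = 186186; 185745 is not s-gonal.
s = 10: P(10, 215) = 184255 and P(10, 216) = 185976; 185745 is not s-gonal.
Hits: s ∈ {6} → 1.

1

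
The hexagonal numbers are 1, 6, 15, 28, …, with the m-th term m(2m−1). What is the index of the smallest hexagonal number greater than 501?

17

Solve n(2n−1) > 501 for integer n.
The largest n with value ≤ 501 is 16 (since 496 ≤ 501 < 561), so the first above is n = 17, value 561.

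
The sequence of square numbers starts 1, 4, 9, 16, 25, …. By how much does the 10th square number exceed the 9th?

n² − (n−1)² = 2n − 1, so 10² − 9² = 2·10 − 1 = 19.

19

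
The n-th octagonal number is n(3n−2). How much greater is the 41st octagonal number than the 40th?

Consecutive octagonal numbers differ by 6n − 5: here 6·41 − 5 = 241.

241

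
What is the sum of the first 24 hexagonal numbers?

Σ i(2i−1) = 2Σi² − Σi over i = 1..24.
Σi = 300 and Σi² = 4900.
2·4900 − 1·300 = 9500.

9500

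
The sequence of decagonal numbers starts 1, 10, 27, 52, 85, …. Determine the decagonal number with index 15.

855

15·(4·15 − 3) = 15·57 = 855.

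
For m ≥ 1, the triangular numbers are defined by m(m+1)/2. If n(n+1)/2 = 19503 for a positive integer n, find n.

197

Set n(n+1)/2 = 19503, giving n² + n − 39006 = 0.
The discriminant is 1 + 8·19503 = 156025, and √156025 = 395.
So n = (-1 + 395) / 2 = 394/2 = 197.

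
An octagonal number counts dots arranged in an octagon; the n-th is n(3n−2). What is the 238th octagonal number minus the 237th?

1423

Consecutive octagonal numbers differ by 6n − 5: here 6·238 − 5 = 1423.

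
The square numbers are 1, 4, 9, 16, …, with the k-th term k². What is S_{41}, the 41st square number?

1681

41² = 1681.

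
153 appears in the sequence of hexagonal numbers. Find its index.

Set n(2n−1) = 153, giving 2n² − n − 153 = 0.
The discriminant is 1 + 8·153 = 1225, and √1225 = 35.
So n = (1 + 35) / 4 = 36/4 = 9.

9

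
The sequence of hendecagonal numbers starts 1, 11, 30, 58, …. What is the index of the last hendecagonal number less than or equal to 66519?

Solve n(9n−7)/2 ≤ 66519 for integer n.
n = 121 gives 65461 ≤ 66519, while n = 122 gives 66551 > 66519; so the answer is index 121.

121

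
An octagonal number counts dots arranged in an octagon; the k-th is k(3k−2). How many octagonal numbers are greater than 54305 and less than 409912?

The n-th octagonal number is n(3n−2).
Smallest index with value > 54305: n = 135 (giving 54405).
Largest index with value < 409912: n = 369 (giving 407745).
Indices 135 through 369: 235 terms.

235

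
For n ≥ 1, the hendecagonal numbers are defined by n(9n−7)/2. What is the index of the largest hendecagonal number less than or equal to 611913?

369

Solve n(9n−7)/2 ≤ 611913 for integer n.
n = 369 gives 611433 ≤ 611913, while n = 370 gives 614755 > 611913; so the answer is index 369.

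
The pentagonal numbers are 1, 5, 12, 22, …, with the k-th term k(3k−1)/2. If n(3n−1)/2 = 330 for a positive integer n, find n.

Set n(3n−1)/2 = 330, giving 3n² − n − 660 = 0.
The discriminant is 1 + 24·330 = 7921, and √7921 = 89.
So n = (1 + 89) / 6 = 90/6 = 15.

15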